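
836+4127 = 4963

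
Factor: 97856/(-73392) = -2^2*3^( - 1)  =  -  4/3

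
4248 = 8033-3785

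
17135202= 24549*698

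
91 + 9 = 100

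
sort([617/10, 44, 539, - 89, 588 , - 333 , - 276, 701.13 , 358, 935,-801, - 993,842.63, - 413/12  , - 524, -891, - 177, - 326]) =[-993, -891, - 801,  -  524, - 333, - 326,  -  276,-177, - 89,-413/12, 44,617/10,358,  539,588,  701.13, 842.63, 935]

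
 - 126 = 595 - 721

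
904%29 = 5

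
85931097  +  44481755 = 130412852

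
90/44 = 2 + 1/22 = 2.05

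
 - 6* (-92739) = 556434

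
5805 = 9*645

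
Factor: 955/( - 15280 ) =- 1/16 = -2^( - 4 )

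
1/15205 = 1/15205 = 0.00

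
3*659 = 1977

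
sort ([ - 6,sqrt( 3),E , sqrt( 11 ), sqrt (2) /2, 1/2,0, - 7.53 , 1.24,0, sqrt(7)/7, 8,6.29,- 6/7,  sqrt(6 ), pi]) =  [ - 7.53, - 6, - 6/7,0, 0, sqrt( 7 )/7, 1/2, sqrt (2) /2, 1.24, sqrt( 3), sqrt(6), E  ,  pi,  sqrt( 11 ), 6.29, 8 ] 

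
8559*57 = 487863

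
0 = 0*125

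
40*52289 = 2091560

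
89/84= 1  +  5/84 = 1.06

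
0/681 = 0 = 0.00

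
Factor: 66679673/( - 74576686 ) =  - 2^(-1)*47^( - 1)*67^1*127^(-1)*6247^( - 1 )*995219^1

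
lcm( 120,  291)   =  11640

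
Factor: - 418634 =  - 2^1 * 209317^1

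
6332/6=1055+1/3 = 1055.33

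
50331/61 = 50331/61 = 825.10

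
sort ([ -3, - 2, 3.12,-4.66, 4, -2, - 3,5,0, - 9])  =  [  -  9, - 4.66,  -  3, - 3, -2, - 2,0,3.12, 4,5]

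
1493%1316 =177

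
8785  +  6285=15070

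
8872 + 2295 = 11167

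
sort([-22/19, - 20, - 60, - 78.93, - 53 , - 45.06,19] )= [ - 78.93, - 60 ,-53,-45.06, - 20, - 22/19,19] 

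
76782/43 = 76782/43=1785.63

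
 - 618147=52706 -670853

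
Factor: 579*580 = 2^2*3^1*5^1 * 29^1 * 193^1 = 335820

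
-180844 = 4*( - 45211)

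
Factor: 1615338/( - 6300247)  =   - 2^1*3^2*43^1*97^( - 1)*2087^1 *64951^( - 1)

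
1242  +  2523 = 3765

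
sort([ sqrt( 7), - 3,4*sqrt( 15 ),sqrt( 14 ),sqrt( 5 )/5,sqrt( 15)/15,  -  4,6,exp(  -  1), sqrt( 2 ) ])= [ -4, - 3 , sqrt( 15) /15,exp( - 1),sqrt(5 ) /5,sqrt(  2) , sqrt(7),sqrt( 14 ),6,4*sqrt( 15 ) ] 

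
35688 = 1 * 35688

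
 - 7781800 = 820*( - 9490 ) 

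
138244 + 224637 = 362881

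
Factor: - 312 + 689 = 13^1*29^1 = 377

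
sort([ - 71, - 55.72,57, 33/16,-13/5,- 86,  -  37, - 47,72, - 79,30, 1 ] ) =[ - 86, - 79, - 71 , - 55.72, - 47,  -  37, - 13/5 , 1,  33/16, 30, 57, 72]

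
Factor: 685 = 5^1*137^1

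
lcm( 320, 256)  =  1280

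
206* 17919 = 3691314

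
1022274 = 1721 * 594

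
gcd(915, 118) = 1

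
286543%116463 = 53617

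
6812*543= 3698916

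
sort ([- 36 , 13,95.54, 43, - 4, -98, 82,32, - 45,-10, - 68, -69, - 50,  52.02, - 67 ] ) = [ - 98, - 69,  -  68, - 67,-50 , - 45, - 36, - 10, - 4,13 , 32,43, 52.02,82,95.54 ]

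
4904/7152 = 613/894 = 0.69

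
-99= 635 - 734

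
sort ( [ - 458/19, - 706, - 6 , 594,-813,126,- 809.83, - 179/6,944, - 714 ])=[ - 813,- 809.83, - 714, - 706,  -  179/6, - 458/19,-6,126, 594,944]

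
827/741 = 827/741  =  1.12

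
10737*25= 268425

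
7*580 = 4060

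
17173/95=180+73/95  =  180.77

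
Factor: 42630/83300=2^(-1)*3^1*5^ ( - 1)*17^( - 1)*29^1 = 87/170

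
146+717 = 863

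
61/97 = 61/97 = 0.63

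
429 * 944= 404976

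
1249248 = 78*16016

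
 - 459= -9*51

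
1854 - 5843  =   - 3989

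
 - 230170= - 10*23017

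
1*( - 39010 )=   -  39010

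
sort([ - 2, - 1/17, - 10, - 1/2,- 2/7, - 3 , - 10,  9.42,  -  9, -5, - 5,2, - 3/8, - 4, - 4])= [ - 10,-10, - 9, - 5 ,-5, - 4, - 4,-3, - 2,-1/2, -3/8, - 2/7, - 1/17,2,9.42 ]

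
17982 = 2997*6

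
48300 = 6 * 8050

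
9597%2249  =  601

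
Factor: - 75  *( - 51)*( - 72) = - 2^3 *3^4*5^2*17^1 = - 275400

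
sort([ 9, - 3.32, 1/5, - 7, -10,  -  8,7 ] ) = [ - 10,-8,  -  7, - 3.32, 1/5,7,9 ] 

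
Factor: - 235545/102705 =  - 167^( - 1)*383^1 =- 383/167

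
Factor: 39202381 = 39202381^1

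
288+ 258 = 546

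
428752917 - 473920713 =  - 45167796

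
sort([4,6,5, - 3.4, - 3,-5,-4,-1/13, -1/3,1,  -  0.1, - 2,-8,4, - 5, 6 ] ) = [  -  8,-5, - 5,-4 ,-3.4, - 3 ,- 2,-1/3,  -  0.1, - 1/13,1, 4,4,5,6,6]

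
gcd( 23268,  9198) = 42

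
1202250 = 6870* 175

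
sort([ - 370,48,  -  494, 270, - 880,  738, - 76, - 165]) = [  -  880, - 494, - 370, - 165,-76, 48, 270,738 ] 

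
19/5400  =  19/5400 = 0.00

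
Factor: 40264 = 2^3 * 7^1 * 719^1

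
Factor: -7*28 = -196 = - 2^2*7^2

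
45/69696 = 5/7744  =  0.00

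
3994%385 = 144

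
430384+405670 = 836054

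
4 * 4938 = 19752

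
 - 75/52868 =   -  1 + 52793/52868 = - 0.00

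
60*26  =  1560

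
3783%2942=841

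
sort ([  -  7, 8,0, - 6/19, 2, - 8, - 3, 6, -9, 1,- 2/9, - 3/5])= [ - 9, - 8, -7, - 3, - 3/5, - 6/19,  -  2/9, 0,1, 2, 6, 8]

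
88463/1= 88463 = 88463.00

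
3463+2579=6042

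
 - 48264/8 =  - 6033 = - 6033.00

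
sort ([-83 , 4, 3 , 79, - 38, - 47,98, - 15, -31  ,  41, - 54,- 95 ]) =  [-95, - 83,-54,  -  47,- 38,-31 , - 15,3,  4,41, 79, 98] 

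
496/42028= 124/10507 = 0.01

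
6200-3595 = 2605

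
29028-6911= 22117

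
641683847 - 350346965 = 291336882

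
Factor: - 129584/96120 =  - 2^1*3^( - 3 )*5^(-1 )*7^1*13^1 = - 182/135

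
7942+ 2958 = 10900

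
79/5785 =79/5785= 0.01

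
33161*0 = 0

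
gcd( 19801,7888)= 1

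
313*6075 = 1901475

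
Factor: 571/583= 11^( - 1 )*53^( - 1 )*571^1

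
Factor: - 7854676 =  - 2^2*19^1*181^1*571^1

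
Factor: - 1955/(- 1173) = 5/3  =  3^( - 1) * 5^1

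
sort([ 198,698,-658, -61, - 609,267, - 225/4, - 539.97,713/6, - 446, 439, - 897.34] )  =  [ - 897.34,-658,-609, - 539.97 ,-446 ,  -  61 , - 225/4,713/6,198 , 267,439,698 ]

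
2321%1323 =998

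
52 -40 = 12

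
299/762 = 299/762 = 0.39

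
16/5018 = 8/2509 = 0.00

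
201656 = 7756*26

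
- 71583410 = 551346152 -622929562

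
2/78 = 1/39 = 0.03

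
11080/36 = 307 + 7/9 = 307.78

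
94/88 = 47/44   =  1.07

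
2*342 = 684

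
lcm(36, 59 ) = 2124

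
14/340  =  7/170 = 0.04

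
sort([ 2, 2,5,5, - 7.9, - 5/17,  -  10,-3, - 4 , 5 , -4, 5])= [ - 10, - 7.9 ,-4,-4, - 3, - 5/17,2, 2, 5,5,  5,5 ] 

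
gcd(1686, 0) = 1686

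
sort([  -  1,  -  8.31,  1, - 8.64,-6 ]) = [ - 8.64, - 8.31,-6,-1, 1]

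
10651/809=10651/809  =  13.17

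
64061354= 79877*802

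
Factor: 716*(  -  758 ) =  - 2^3*179^1*379^1 = - 542728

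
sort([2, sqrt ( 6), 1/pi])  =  [ 1/pi, 2, sqrt ( 6 )] 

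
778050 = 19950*39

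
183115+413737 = 596852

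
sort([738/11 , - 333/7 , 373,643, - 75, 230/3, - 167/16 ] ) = [ - 75, - 333/7, - 167/16, 738/11,  230/3,373, 643 ] 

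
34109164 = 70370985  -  36261821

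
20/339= 20/339 = 0.06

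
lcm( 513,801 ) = 45657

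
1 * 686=686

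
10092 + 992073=1002165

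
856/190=428/95 = 4.51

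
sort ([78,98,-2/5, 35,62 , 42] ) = [ - 2/5, 35, 42, 62, 78,98]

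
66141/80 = 66141/80 = 826.76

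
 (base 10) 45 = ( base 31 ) 1E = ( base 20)25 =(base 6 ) 113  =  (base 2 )101101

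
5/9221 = 5/9221 = 0.00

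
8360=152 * 55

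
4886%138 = 56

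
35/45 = 7/9= 0.78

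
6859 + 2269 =9128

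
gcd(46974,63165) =3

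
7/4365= 7/4365 = 0.00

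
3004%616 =540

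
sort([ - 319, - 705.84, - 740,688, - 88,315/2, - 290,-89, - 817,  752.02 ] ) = [ - 817, - 740, - 705.84, - 319, - 290,-89,-88, 315/2,688 , 752.02]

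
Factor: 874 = 2^1*19^1*23^1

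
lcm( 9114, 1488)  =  72912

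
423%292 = 131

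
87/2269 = 87/2269 = 0.04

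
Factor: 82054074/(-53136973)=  - 2^1*3^1*13675679^1* 53136973^(  -  1 ) 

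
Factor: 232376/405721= 248/433=2^3*31^1*433^( - 1 )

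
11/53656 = 11/53656 = 0.00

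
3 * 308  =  924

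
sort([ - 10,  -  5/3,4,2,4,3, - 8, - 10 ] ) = [ - 10, - 10,-8,-5/3,2,3, 4,  4 ]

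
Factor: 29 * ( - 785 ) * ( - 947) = 5^1* 29^1 * 157^1*947^1 = 21558455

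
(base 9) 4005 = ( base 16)b69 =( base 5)43141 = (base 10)2921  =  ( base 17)A1E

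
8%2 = 0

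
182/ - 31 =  - 6 + 4/31  =  - 5.87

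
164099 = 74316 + 89783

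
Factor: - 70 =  - 2^1*5^1 * 7^1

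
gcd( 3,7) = 1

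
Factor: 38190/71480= 3819/7148 = 2^( - 2 )*3^1*19^1*67^1*1787^( - 1 ) 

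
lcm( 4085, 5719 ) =28595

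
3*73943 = 221829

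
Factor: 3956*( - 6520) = - 2^5*5^1*23^1*43^1 *163^1 = - 25793120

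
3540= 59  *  60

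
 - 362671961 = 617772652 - 980444613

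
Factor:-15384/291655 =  - 2^3 * 3^1 * 5^ (-1 )*7^( - 1 )*13^ (-1) = - 24/455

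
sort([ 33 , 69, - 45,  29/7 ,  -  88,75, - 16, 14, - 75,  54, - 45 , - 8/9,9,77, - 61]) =[ - 88,  -  75, - 61, - 45, - 45, - 16, - 8/9, 29/7, 9 , 14,33, 54,69, 75, 77] 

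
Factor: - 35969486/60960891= - 2^1 * 3^( - 1 )*7^1*31^1*41^( - 1)*67^1*1237^1*495617^ ( - 1)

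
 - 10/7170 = - 1/717 =- 0.00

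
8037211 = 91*88321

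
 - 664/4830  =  -1 + 2083/2415 = - 0.14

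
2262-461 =1801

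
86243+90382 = 176625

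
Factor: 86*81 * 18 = 125388 = 2^2*3^6 *43^1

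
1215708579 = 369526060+846182519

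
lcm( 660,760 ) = 25080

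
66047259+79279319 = 145326578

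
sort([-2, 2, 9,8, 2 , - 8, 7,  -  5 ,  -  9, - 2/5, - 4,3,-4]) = [-9,-8,-5,-4,-4, - 2, - 2/5,  2,2,3, 7  ,  8,9]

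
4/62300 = 1/15575= 0.00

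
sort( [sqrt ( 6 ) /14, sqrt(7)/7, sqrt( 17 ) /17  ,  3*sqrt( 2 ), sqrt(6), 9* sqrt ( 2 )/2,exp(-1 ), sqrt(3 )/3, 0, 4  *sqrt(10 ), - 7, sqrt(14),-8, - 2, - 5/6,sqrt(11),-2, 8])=[ - 8, - 7,-2, - 2 ,-5/6, 0,sqrt(6)/14 , sqrt( 17)/17,  exp(  -  1 ),sqrt(7)/7, sqrt( 3)/3,sqrt(6), sqrt(11 ),sqrt(14),  3 * sqrt(2 ), 9*sqrt( 2)/2,8, 4*sqrt(10)]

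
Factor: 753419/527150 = 2^( - 1)*5^(-2) * 13^ ( - 1 )*929^1 =929/650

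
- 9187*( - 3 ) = 27561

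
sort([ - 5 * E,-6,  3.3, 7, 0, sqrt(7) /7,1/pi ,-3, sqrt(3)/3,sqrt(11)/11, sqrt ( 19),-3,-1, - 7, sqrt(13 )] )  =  [  -  5*E,-7 ,-6,-3, - 3, - 1, 0, sqrt ( 11 ) /11, 1/pi,sqrt(7 ) /7,sqrt ( 3)/3, 3.3,sqrt( 13),  sqrt(19),7] 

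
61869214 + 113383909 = 175253123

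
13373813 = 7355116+6018697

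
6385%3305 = 3080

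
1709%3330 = 1709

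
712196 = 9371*76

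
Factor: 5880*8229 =2^3*3^2*5^1*7^2 * 13^1*211^1 = 48386520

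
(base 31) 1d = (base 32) 1C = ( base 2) 101100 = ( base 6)112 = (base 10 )44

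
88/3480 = 11/435 =0.03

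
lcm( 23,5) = 115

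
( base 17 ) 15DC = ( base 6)50303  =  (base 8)14677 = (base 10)6591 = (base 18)1263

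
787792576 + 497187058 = 1284979634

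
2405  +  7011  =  9416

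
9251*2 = 18502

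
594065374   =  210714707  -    -  383350667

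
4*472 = 1888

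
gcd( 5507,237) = 1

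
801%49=17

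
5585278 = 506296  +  5078982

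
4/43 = 4/43 =0.09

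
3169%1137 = 895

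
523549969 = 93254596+430295373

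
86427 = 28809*3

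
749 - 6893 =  - 6144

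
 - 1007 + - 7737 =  - 8744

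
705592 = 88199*8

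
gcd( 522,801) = 9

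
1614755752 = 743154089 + 871601663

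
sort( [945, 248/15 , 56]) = [ 248/15 , 56,945]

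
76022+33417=109439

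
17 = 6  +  11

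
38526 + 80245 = 118771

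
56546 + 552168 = 608714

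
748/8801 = 748/8801 = 0.08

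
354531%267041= 87490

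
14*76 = 1064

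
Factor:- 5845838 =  - 2^1*59^1* 107^1 * 463^1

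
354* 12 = 4248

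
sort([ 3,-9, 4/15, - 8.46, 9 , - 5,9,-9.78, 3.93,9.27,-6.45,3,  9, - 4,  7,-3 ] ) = [ - 9.78,-9, - 8.46,-6.45,-5, - 4,-3,4/15 , 3, 3,3.93,7,9,  9, 9,9.27]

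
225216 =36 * 6256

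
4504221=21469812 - 16965591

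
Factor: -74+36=-38 = -2^1*19^1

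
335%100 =35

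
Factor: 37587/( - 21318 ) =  - 2^( - 1 )*19^( - 1 ) * 67^1 = -67/38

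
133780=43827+89953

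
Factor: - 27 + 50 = 23 = 23^1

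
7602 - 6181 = 1421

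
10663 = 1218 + 9445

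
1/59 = 1/59 = 0.02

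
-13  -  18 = - 31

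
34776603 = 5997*5799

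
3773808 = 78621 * 48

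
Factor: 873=3^2*97^1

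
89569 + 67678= 157247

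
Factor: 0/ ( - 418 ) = 0^1= 0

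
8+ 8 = 16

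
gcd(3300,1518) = 66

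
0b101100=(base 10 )44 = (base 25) 1J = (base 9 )48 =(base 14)32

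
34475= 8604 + 25871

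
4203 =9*467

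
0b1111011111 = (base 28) 17B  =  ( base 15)461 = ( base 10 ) 991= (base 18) 311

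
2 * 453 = 906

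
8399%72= 47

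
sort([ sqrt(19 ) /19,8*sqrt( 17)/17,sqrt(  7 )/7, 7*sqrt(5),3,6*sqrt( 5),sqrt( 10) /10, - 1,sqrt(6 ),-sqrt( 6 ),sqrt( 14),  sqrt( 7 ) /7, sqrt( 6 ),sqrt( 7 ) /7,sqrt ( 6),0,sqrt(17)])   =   [ - sqrt( 6 ),  -  1,0, sqrt(19) /19,  sqrt( 10)/10,sqrt(7 )/7, sqrt( 7)/7,sqrt( 7)/7,  8*sqrt(17 ) /17,sqrt( 6 ), sqrt( 6 ),sqrt( 6 ), 3,sqrt( 14), sqrt(17), 6*sqrt( 5 ),7*sqrt (5 )]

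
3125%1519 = 87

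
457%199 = 59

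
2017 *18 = 36306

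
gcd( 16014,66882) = 942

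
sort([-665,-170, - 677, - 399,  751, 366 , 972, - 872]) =[ - 872, - 677, - 665, - 399, - 170,  366, 751,972] 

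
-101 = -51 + -50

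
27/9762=9/3254= 0.00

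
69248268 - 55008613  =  14239655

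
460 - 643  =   - 183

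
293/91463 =293/91463 = 0.00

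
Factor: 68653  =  13^1*5281^1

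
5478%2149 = 1180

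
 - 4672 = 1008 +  - 5680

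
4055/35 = 811/7 = 115.86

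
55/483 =55/483  =  0.11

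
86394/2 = 43197 = 43197.00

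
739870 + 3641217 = 4381087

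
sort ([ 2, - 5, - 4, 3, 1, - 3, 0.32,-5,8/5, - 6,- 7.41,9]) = [ - 7.41,-6,-5, - 5,-4, - 3 , 0.32, 1, 8/5,2, 3,9 ] 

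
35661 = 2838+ 32823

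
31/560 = 31/560 = 0.06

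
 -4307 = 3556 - 7863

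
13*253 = 3289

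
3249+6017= 9266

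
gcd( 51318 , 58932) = 18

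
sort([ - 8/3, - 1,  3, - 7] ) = [- 7, - 8/3,-1,3 ]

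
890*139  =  123710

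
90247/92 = 90247/92 = 980.95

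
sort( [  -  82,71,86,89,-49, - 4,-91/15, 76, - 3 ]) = [ -82,  -  49,  -  91/15, - 4, - 3,71,  76,86, 89 ] 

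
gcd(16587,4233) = 3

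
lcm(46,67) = 3082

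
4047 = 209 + 3838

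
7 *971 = 6797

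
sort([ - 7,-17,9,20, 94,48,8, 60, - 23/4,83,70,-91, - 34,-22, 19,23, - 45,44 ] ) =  [ - 91,-45, - 34, - 22, - 17, - 7,  -  23/4,8, 9,19, 20,23,44,48, 60,70,83,94] 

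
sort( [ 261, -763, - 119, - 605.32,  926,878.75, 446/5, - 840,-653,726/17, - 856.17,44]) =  [ - 856.17 , - 840, - 763, - 653, - 605.32, - 119,726/17, 44,446/5, 261, 878.75, 926] 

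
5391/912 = 5+277/304=5.91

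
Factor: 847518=2^1*3^1*7^1*17^1*1187^1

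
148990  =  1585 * 94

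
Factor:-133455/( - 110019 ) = 5^1*13^( - 2)*41^1 = 205/169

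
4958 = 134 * 37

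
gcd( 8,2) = 2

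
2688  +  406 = 3094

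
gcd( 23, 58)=1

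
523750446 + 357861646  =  881612092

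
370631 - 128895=241736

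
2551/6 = 2551/6 = 425.17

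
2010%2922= 2010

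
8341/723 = 8341/723= 11.54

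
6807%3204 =399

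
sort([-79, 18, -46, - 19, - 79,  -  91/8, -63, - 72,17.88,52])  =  [-79,-79 ,-72, - 63,-46, -19, - 91/8, 17.88,18,52 ] 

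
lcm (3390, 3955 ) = 23730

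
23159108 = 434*53362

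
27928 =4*6982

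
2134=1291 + 843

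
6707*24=160968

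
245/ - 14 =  - 35/2 = - 17.50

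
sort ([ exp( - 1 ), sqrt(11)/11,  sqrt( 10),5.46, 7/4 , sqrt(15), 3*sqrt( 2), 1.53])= [ sqrt( 11 )/11,exp( - 1 ),1.53,7/4,sqrt(10 ),sqrt (15), 3*sqrt( 2 ) , 5.46 ]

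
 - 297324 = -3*99108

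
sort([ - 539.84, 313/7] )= [ -539.84,  313/7]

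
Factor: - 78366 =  - 2^1 * 3^1*37^1*353^1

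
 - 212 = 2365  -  2577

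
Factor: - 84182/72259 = -2^1*7^2*11^( - 1)*859^1 * 6569^( - 1 ) 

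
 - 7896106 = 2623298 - 10519404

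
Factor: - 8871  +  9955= 2^2*271^1 = 1084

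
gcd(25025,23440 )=5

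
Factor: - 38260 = - 2^2  *  5^1 * 1913^1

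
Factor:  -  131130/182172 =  - 2^( - 1)*3^1*5^1 *17^( - 1)*19^( - 1)*31^1= -465/646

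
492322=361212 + 131110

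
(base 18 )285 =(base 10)797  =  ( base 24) 195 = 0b1100011101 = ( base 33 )o5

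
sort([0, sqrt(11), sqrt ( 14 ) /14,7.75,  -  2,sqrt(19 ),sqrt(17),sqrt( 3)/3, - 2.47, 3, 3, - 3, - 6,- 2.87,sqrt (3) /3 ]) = [ - 6, - 3, - 2.87, - 2.47 ,-2,0,sqrt(14)/14,sqrt(3)/3, sqrt( 3)/3, 3, 3, sqrt(11),sqrt(17),  sqrt(19), 7.75]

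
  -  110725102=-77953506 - 32771596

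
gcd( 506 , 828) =46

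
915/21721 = 915/21721= 0.04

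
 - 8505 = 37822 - 46327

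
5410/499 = 10 + 420/499 = 10.84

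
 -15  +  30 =15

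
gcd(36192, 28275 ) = 1131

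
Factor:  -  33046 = -2^1*13^1*31^1*41^1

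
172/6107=172/6107 = 0.03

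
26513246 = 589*45014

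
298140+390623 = 688763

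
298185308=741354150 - 443168842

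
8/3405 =8/3405 = 0.00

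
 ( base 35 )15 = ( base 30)1a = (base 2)101000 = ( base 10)40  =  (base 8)50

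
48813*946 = 46177098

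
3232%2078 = 1154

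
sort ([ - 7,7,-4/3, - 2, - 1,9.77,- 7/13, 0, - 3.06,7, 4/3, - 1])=[ - 7, - 3.06, - 2 , - 4/3, - 1,- 1, - 7/13,0, 4/3,7, 7,9.77]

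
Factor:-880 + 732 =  - 148=- 2^2*37^1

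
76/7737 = 76/7737 = 0.01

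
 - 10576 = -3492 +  - 7084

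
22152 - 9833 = 12319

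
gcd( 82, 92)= 2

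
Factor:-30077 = - 19^1*1583^1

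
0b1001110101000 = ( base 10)5032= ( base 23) 9bi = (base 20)cbc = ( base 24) 8hg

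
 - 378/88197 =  - 126/29399= -0.00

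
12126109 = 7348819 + 4777290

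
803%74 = 63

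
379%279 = 100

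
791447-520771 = 270676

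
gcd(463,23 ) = 1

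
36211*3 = 108633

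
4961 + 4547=9508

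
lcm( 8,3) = 24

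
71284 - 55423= 15861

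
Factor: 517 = 11^1*47^1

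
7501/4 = 7501/4=1875.25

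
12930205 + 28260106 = 41190311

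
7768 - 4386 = 3382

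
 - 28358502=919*( - 30858 )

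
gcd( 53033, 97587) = 1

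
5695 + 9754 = 15449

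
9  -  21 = -12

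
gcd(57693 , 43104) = 3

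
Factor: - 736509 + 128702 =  - 397^1 * 1531^1 = -607807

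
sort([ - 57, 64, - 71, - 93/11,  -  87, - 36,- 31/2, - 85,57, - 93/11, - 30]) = [ - 87, - 85, - 71, - 57, - 36, - 30, - 31/2, - 93/11, - 93/11, 57, 64] 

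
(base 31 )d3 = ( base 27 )F1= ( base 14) 210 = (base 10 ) 406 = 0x196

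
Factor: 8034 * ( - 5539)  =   - 2^1*3^1*13^1*29^1*103^1*191^1 = -  44500326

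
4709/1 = 4709=4709.00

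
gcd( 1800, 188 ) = 4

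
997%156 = 61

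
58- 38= 20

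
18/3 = 6  =  6.00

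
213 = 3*71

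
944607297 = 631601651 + 313005646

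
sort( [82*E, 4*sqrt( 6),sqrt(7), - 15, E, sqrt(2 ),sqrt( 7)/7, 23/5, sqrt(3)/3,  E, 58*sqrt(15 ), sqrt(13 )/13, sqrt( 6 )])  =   [-15,sqrt(13 )/13,  sqrt(7) /7 , sqrt(3)/3,sqrt( 2 ), sqrt( 6 ), sqrt ( 7), E, E,23/5,4*sqrt(6),82*E, 58*sqrt(15)]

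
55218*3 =165654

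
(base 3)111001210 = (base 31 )9S8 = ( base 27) D1L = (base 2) 10010100110101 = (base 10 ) 9525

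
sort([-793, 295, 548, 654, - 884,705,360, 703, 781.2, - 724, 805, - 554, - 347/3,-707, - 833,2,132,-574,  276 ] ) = [-884, - 833, - 793, - 724,  -  707, - 574  , - 554,-347/3, 2  ,  132, 276, 295, 360 , 548, 654,703, 705, 781.2, 805]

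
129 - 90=39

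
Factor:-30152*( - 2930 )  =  2^4 *5^1 * 293^1*3769^1 = 88345360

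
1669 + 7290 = 8959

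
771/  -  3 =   -  257+0/1=   - 257.00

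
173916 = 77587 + 96329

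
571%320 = 251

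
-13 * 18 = -234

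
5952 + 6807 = 12759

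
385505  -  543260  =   - 157755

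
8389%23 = 17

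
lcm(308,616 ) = 616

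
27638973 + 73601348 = 101240321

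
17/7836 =17/7836 = 0.00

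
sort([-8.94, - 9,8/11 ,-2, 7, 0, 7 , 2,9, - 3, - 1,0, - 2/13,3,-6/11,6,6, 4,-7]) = [ - 9, - 8.94, - 7, - 3,-2, - 1,-6/11, - 2/13,0, 0,8/11,2,3, 4, 6,6,  7,7,9]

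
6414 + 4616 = 11030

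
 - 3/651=  -  1 + 216/217=- 0.00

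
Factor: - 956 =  - 2^2*239^1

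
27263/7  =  3894 + 5/7 = 3894.71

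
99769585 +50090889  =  149860474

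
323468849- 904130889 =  - 580662040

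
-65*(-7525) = 489125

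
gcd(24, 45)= 3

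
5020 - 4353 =667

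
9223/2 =4611 + 1/2 = 4611.50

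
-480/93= - 6+26/31= - 5.16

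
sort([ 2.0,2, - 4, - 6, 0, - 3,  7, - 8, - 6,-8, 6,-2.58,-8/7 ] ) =[- 8, - 8, - 6, - 6, - 4,-3, - 2.58, - 8/7 , 0,2.0,2,6, 7]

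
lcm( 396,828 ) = 9108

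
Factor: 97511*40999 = 7^1*5857^1 * 97511^1 = 3997853489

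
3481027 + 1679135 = 5160162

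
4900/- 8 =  - 1225/2 = -  612.50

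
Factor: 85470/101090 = 777/919 = 3^1*7^1*37^1*919^( - 1)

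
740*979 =724460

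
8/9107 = 8/9107 = 0.00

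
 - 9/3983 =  - 9/3983 = - 0.00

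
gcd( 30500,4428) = 4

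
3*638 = 1914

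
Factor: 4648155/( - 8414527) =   -  3^1*5^1*11^( - 1)*23^( - 1 )*79^( - 1 )*421^( - 1 )*309877^1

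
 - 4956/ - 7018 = 2478/3509 = 0.71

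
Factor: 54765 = 3^2*5^1*1217^1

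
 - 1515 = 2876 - 4391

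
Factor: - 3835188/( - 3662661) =1278396/1220887= 2^2*3^3*7^1*19^1*59^( - 1 )*89^1*20693^(-1 ) 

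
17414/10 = 8707/5  =  1741.40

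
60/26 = 2  +  4/13 = 2.31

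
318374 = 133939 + 184435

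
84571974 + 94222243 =178794217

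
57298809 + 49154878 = 106453687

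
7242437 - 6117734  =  1124703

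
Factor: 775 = 5^2 * 31^1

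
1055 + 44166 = 45221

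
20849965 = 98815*211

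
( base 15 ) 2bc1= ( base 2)10010010111110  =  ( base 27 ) COA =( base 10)9406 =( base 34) 84m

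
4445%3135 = 1310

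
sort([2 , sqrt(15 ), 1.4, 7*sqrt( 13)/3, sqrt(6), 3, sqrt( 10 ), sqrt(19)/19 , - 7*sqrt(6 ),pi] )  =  [ - 7*sqrt(6) , sqrt(19) /19,1.4,2, sqrt( 6), 3 , pi , sqrt(10 ),  sqrt( 15),7*sqrt(13 )/3]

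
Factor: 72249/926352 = 2^(- 4)*3^( - 1 )* 7^( - 1 )*919^( - 1 )*24083^1 = 24083/308784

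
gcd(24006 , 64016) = 8002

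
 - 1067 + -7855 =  - 8922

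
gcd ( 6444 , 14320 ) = 716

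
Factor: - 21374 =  - 2^1*10687^1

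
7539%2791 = 1957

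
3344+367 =3711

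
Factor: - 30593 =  - 30593^1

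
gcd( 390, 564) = 6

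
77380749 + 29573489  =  106954238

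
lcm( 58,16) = 464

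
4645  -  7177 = -2532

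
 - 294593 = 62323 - 356916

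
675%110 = 15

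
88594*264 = 23388816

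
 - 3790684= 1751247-5541931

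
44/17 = 44/17 = 2.59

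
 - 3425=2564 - 5989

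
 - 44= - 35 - 9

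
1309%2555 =1309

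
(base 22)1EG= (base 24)19G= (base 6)3424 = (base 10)808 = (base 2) 1100101000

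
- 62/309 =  - 1 + 247/309= - 0.20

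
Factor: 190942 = 2^1*95471^1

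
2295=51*45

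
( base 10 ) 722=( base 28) PM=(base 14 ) 398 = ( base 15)332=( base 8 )1322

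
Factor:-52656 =  -  2^4*3^1*1097^1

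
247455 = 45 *5499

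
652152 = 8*81519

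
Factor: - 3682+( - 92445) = -97^1 * 991^1 = - 96127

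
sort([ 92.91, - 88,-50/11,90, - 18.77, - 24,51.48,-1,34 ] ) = [-88,-24,-18.77,- 50/11,  -  1, 34 , 51.48,90, 92.91]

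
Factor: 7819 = 7^1*1117^1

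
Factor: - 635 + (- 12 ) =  - 647^1 = -647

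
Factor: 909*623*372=210666204 = 2^2*3^3*7^1*31^1*89^1*101^1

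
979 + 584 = 1563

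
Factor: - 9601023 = -3^1*19^1*179^1*941^1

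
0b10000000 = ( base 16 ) 80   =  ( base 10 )128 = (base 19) 6e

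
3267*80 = 261360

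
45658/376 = 22829/188  =  121.43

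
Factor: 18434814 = 2^1*3^1 * 3072469^1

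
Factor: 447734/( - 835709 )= - 2^1* 277^(-1 )*431^( - 1 )*31981^1  =  - 63962/119387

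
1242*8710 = 10817820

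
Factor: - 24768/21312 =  - 43/37 =- 37^( -1 ) * 43^1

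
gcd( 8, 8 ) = 8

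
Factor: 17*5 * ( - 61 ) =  - 5^1*17^1*61^1 = - 5185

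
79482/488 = 39741/244 = 162.87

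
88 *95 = 8360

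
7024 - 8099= - 1075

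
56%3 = 2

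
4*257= 1028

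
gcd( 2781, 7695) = 27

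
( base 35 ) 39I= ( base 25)6a8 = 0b111110101000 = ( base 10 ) 4008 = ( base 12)23A0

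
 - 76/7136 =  -1 +1765/1784 = - 0.01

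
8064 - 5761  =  2303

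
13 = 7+6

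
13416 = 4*3354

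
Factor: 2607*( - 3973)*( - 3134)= 32460752874= 2^1*3^1*11^1*29^1*79^1 * 137^1*1567^1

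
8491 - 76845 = -68354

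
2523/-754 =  - 87/26= -3.35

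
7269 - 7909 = -640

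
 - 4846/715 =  - 7 +159/715 = -  6.78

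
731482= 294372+437110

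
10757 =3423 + 7334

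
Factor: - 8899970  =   - 2^1*5^1*889997^1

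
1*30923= 30923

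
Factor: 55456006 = 2^1 * 17^1 *1631059^1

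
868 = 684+184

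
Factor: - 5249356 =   -  2^2 * 7^1 * 187477^1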